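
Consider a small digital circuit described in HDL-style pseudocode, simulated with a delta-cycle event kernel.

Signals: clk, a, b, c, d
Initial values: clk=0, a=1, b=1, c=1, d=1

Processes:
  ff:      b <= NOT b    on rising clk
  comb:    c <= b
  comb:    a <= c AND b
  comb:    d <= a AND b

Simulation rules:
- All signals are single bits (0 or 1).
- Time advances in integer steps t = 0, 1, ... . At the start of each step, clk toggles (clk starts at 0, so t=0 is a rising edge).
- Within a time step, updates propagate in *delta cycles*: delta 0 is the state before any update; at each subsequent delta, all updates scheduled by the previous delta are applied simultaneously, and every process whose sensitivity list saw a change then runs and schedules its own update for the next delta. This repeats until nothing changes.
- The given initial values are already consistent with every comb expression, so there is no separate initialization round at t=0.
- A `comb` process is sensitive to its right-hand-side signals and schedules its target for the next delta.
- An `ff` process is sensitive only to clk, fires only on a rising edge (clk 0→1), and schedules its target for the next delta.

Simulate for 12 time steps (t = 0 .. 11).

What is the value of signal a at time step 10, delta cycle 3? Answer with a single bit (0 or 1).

0

t=0 Δ0: clk=0 a=1 d=1 b=1 c=1
  Δ1: clk:0→1
  Δ2: b:1→0
  Δ3: a:1→0, d:1→0, c:1→0
  (3Δ to stable)
t=1 Δ0: clk=1 a=0 d=0 b=0 c=0
  Δ1: clk:1→0
  (1Δ to stable)
t=2 Δ0: clk=0 a=0 d=0 b=0 c=0
  Δ1: clk:0→1
  Δ2: b:0→1
  Δ3: c:0→1
  Δ4: a:0→1
  Δ5: d:0→1
  (5Δ to stable)
t=3 Δ0: clk=1 a=1 d=1 b=1 c=1
  Δ1: clk:1→0
  (1Δ to stable)
t=4 Δ0: clk=0 a=1 d=1 b=1 c=1
  Δ1: clk:0→1
  Δ2: b:1→0
  Δ3: a:1→0, d:1→0, c:1→0
  (3Δ to stable)
t=5 Δ0: clk=1 a=0 d=0 b=0 c=0
  Δ1: clk:1→0
  (1Δ to stable)
t=6 Δ0: clk=0 a=0 d=0 b=0 c=0
  Δ1: clk:0→1
  Δ2: b:0→1
  Δ3: c:0→1
  Δ4: a:0→1
  Δ5: d:0→1
  (5Δ to stable)
t=7 Δ0: clk=1 a=1 d=1 b=1 c=1
  Δ1: clk:1→0
  (1Δ to stable)
t=8 Δ0: clk=0 a=1 d=1 b=1 c=1
  Δ1: clk:0→1
  Δ2: b:1→0
  Δ3: a:1→0, d:1→0, c:1→0
  (3Δ to stable)
t=9 Δ0: clk=1 a=0 d=0 b=0 c=0
  Δ1: clk:1→0
  (1Δ to stable)
t=10 Δ0: clk=0 a=0 d=0 b=0 c=0
  Δ1: clk:0→1
  Δ2: b:0→1
  Δ3: c:0→1
  Δ4: a:0→1
  Δ5: d:0→1
  (5Δ to stable)
t=11 Δ0: clk=1 a=1 d=1 b=1 c=1
  Δ1: clk:1→0
  (1Δ to stable)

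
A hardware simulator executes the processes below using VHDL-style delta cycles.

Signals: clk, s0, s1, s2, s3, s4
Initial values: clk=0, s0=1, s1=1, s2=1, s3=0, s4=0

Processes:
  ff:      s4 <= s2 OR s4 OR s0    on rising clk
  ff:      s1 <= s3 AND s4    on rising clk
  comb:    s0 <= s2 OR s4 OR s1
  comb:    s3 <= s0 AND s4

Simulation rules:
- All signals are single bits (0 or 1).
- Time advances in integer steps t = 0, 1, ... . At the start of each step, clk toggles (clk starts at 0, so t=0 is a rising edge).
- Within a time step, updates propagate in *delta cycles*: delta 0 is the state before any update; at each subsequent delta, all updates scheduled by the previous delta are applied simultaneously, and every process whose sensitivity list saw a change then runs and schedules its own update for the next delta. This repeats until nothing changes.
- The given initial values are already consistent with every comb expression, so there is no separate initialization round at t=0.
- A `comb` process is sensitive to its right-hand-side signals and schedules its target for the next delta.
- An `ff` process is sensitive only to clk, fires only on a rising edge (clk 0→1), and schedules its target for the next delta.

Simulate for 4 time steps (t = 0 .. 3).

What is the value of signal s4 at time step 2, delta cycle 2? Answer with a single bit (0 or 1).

1

t=0 Δ0: clk=0 s4=0 s0=1 s3=0 s2=1 s1=1
  Δ1: clk:0→1
  Δ2: s4:0→1, s1:1→0
  Δ3: s3:0→1
  (3Δ to stable)
t=1 Δ0: clk=1 s4=1 s0=1 s3=1 s2=1 s1=0
  Δ1: clk:1→0
  (1Δ to stable)
t=2 Δ0: clk=0 s4=1 s0=1 s3=1 s2=1 s1=0
  Δ1: clk:0→1
  Δ2: s1:0→1
  (2Δ to stable)
t=3 Δ0: clk=1 s4=1 s0=1 s3=1 s2=1 s1=1
  Δ1: clk:1→0
  (1Δ to stable)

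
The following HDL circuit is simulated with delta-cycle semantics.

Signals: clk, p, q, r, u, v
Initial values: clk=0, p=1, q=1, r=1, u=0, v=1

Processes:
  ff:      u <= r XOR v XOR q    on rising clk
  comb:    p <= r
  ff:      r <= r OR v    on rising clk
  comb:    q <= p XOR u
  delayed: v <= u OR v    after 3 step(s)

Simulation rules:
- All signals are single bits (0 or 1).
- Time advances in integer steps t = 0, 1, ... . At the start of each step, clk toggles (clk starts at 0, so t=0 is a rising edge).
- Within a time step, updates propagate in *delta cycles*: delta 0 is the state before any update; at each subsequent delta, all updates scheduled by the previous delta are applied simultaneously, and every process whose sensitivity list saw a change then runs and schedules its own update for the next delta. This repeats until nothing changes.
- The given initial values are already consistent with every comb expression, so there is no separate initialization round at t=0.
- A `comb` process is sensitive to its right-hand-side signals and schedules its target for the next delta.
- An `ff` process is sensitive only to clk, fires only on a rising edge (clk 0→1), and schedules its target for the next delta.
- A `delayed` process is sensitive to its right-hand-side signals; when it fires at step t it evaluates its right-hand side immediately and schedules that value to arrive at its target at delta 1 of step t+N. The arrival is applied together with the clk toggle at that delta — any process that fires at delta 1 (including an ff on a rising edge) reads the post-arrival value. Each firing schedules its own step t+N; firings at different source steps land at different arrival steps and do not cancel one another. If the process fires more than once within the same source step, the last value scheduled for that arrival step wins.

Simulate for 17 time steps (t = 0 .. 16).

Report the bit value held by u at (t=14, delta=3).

0

t=0 Δ0: q=1 r=1 v=1 p=1 u=0 clk=0
  Δ1: clk:0→1
  Δ2: u:0→1
  Δ3: q:1→0
  (3Δ to stable)
t=1 Δ0: q=0 r=1 v=1 p=1 u=1 clk=1
  Δ1: clk:1→0
  (1Δ to stable)
t=2 Δ0: q=0 r=1 v=1 p=1 u=1 clk=0
  Δ1: clk:0→1
  Δ2: u:1→0
  Δ3: q:0→1
  (3Δ to stable)
t=3 Δ0: q=1 r=1 v=1 p=1 u=0 clk=1
  Δ1: clk:1→0
  (1Δ to stable)
t=4 Δ0: q=1 r=1 v=1 p=1 u=0 clk=0
  Δ1: clk:0→1
  Δ2: u:0→1
  Δ3: q:1→0
  (3Δ to stable)
t=5 Δ0: q=0 r=1 v=1 p=1 u=1 clk=1
  Δ1: clk:1→0
  (1Δ to stable)
t=6 Δ0: q=0 r=1 v=1 p=1 u=1 clk=0
  Δ1: clk:0→1
  Δ2: u:1→0
  Δ3: q:0→1
  (3Δ to stable)
t=7 Δ0: q=1 r=1 v=1 p=1 u=0 clk=1
  Δ1: clk:1→0
  (1Δ to stable)
t=8 Δ0: q=1 r=1 v=1 p=1 u=0 clk=0
  Δ1: clk:0→1
  Δ2: u:0→1
  Δ3: q:1→0
  (3Δ to stable)
t=9 Δ0: q=0 r=1 v=1 p=1 u=1 clk=1
  Δ1: clk:1→0
  (1Δ to stable)
t=10 Δ0: q=0 r=1 v=1 p=1 u=1 clk=0
  Δ1: clk:0→1
  Δ2: u:1→0
  Δ3: q:0→1
  (3Δ to stable)
t=11 Δ0: q=1 r=1 v=1 p=1 u=0 clk=1
  Δ1: clk:1→0
  (1Δ to stable)
t=12 Δ0: q=1 r=1 v=1 p=1 u=0 clk=0
  Δ1: clk:0→1
  Δ2: u:0→1
  Δ3: q:1→0
  (3Δ to stable)
t=13 Δ0: q=0 r=1 v=1 p=1 u=1 clk=1
  Δ1: clk:1→0
  (1Δ to stable)
t=14 Δ0: q=0 r=1 v=1 p=1 u=1 clk=0
  Δ1: clk:0→1
  Δ2: u:1→0
  Δ3: q:0→1
  (3Δ to stable)
t=15 Δ0: q=1 r=1 v=1 p=1 u=0 clk=1
  Δ1: clk:1→0
  (1Δ to stable)
t=16 Δ0: q=1 r=1 v=1 p=1 u=0 clk=0
  Δ1: clk:0→1
  Δ2: u:0→1
  Δ3: q:1→0
  (3Δ to stable)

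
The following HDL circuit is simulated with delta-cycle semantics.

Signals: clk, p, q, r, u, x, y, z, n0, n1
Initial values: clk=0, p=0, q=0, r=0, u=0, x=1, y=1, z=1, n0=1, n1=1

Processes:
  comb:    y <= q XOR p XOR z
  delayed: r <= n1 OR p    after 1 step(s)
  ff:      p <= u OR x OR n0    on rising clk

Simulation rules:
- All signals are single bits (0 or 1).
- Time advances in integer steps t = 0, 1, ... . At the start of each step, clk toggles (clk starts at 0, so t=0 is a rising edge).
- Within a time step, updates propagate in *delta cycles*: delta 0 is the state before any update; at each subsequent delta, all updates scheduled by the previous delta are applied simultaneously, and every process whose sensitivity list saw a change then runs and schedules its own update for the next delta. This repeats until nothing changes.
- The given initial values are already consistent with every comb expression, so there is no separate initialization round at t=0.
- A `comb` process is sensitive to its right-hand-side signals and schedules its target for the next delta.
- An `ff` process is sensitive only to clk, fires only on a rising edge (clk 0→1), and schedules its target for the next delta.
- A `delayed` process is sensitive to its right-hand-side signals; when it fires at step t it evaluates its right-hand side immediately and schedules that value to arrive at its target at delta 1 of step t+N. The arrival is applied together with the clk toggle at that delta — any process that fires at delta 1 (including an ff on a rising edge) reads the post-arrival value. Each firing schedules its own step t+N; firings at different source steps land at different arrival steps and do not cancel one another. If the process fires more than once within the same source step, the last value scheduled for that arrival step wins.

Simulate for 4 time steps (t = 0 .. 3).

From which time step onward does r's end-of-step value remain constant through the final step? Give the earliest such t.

1

t0.Δ0 y=1 n1=1 q=0 p=0 z=1 r=0 n0=1 x=1 u=0 clk=0
t0.Δ1 y=1 n1=1 q=0 p=0 z=1 r=0 n0=1 x=1 u=0 clk=1
t0.Δ2 y=1 n1=1 q=0 p=1 z=1 r=0 n0=1 x=1 u=0 clk=1
t0.Δ3 y=0 n1=1 q=0 p=1 z=1 r=0 n0=1 x=1 u=0 clk=1
t1.Δ0 y=0 n1=1 q=0 p=1 z=1 r=0 n0=1 x=1 u=0 clk=1
t1.Δ1 y=0 n1=1 q=0 p=1 z=1 r=1 n0=1 x=1 u=0 clk=0
t2.Δ0 y=0 n1=1 q=0 p=1 z=1 r=1 n0=1 x=1 u=0 clk=0
t2.Δ1 y=0 n1=1 q=0 p=1 z=1 r=1 n0=1 x=1 u=0 clk=1
t3.Δ0 y=0 n1=1 q=0 p=1 z=1 r=1 n0=1 x=1 u=0 clk=1
t3.Δ1 y=0 n1=1 q=0 p=1 z=1 r=1 n0=1 x=1 u=0 clk=0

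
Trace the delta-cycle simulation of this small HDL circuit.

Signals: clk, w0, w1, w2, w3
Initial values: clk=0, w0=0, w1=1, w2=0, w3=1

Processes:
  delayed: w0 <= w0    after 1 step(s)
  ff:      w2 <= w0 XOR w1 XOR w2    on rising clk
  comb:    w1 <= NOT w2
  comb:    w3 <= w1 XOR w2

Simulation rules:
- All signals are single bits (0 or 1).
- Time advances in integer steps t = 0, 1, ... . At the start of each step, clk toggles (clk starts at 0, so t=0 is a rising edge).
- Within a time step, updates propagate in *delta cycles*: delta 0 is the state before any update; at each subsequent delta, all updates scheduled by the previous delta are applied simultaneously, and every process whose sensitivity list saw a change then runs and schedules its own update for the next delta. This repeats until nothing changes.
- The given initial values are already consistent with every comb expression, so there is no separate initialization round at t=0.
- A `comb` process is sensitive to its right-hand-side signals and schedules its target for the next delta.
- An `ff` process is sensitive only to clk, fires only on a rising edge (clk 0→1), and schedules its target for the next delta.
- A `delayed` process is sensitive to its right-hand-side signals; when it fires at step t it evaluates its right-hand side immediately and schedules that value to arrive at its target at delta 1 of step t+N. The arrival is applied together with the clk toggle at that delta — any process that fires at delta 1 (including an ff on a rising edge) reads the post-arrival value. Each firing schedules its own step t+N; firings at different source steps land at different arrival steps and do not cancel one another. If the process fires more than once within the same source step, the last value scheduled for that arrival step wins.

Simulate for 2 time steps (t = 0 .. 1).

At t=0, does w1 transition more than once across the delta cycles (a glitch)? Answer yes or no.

[bits: clk,w1,w0,w3,w2]
t=0: Δ0=01010 Δ1=11010 Δ2=11011 Δ3=10001 Δ4=10011 | 4Δ
t=1: Δ0=10011 Δ1=00011 | 1Δ

no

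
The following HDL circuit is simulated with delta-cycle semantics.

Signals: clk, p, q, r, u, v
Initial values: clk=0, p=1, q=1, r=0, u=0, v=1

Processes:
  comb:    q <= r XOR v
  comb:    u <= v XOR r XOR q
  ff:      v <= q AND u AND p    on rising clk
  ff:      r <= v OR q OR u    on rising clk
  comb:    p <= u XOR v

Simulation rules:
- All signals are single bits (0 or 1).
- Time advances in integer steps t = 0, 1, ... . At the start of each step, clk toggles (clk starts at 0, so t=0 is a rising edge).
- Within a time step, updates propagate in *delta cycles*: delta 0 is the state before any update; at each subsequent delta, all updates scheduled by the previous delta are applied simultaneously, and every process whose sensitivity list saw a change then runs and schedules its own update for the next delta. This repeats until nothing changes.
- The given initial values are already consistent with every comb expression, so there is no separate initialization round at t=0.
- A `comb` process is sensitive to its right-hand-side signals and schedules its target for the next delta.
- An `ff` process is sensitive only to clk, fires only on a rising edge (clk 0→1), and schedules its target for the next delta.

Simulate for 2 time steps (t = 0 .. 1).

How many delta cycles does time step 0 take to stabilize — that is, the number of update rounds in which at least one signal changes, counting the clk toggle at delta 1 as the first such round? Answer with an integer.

3

t0.Δ0 r=0 p=1 v=1 u=0 q=1 clk=0
t0.Δ1 r=0 p=1 v=1 u=0 q=1 clk=1
t0.Δ2 r=1 p=1 v=0 u=0 q=1 clk=1
t0.Δ3 r=1 p=0 v=0 u=0 q=1 clk=1
t1.Δ0 r=1 p=0 v=0 u=0 q=1 clk=1
t1.Δ1 r=1 p=0 v=0 u=0 q=1 clk=0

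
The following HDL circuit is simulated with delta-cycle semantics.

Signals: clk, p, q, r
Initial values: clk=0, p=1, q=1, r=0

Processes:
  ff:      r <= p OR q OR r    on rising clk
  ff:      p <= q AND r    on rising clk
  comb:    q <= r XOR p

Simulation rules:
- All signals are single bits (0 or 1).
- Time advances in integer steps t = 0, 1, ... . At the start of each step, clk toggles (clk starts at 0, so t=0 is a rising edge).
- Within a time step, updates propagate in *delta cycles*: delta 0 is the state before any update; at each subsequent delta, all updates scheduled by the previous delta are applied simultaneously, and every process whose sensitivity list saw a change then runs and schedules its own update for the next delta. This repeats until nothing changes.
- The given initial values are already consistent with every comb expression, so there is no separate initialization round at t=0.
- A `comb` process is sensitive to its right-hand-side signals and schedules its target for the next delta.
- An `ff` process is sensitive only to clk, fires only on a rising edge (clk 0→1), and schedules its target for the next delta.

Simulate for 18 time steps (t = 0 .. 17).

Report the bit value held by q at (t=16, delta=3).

1

[bits: r,q,clk,p]
t=0: Δ0=0101 Δ1=0111 Δ2=1110 | 2Δ
t=1: Δ0=1110 Δ1=1100 | 1Δ
t=2: Δ0=1100 Δ1=1110 Δ2=1111 Δ3=1011 | 3Δ
t=3: Δ0=1011 Δ1=1001 | 1Δ
t=4: Δ0=1001 Δ1=1011 Δ2=1010 Δ3=1110 | 3Δ
t=5: Δ0=1110 Δ1=1100 | 1Δ
t=6: Δ0=1100 Δ1=1110 Δ2=1111 Δ3=1011 | 3Δ
t=7: Δ0=1011 Δ1=1001 | 1Δ
t=8: Δ0=1001 Δ1=1011 Δ2=1010 Δ3=1110 | 3Δ
t=9: Δ0=1110 Δ1=1100 | 1Δ
t=10: Δ0=1100 Δ1=1110 Δ2=1111 Δ3=1011 | 3Δ
t=11: Δ0=1011 Δ1=1001 | 1Δ
t=12: Δ0=1001 Δ1=1011 Δ2=1010 Δ3=1110 | 3Δ
t=13: Δ0=1110 Δ1=1100 | 1Δ
t=14: Δ0=1100 Δ1=1110 Δ2=1111 Δ3=1011 | 3Δ
t=15: Δ0=1011 Δ1=1001 | 1Δ
t=16: Δ0=1001 Δ1=1011 Δ2=1010 Δ3=1110 | 3Δ
t=17: Δ0=1110 Δ1=1100 | 1Δ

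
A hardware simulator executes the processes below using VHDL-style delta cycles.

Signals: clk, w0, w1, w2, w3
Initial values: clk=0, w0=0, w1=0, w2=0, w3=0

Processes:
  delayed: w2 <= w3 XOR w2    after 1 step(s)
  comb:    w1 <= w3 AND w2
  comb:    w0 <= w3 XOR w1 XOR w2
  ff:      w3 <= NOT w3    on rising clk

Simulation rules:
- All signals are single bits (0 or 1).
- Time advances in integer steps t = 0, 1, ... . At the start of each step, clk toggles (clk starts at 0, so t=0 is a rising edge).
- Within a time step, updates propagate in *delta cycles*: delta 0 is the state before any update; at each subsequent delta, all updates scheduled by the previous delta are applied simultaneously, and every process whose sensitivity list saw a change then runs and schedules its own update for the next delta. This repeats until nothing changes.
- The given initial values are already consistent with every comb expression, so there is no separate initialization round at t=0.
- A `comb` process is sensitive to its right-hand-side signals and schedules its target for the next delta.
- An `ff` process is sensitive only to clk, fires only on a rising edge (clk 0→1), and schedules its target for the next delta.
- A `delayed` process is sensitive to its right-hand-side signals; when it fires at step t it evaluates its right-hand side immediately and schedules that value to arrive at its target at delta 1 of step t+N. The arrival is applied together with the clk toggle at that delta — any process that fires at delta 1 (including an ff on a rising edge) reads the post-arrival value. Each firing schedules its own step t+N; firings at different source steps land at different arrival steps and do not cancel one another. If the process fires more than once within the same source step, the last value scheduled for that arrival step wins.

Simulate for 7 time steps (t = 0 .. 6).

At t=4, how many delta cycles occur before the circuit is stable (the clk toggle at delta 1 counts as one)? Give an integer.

t=0 Δ0: clk=0 w2=0 w0=0 w3=0 w1=0
  Δ1: clk:0→1
  Δ2: w3:0→1
  Δ3: w0:0→1
  (3Δ to stable)
t=1 Δ0: clk=1 w2=0 w0=1 w3=1 w1=0
  Δ1: clk:1→0, w2:0→1
  Δ2: w0:1→0, w1:0→1
  Δ3: w0:0→1
  (3Δ to stable)
t=2 Δ0: clk=0 w2=1 w0=1 w3=1 w1=1
  Δ1: clk:0→1, w2:1→0
  Δ2: w0:1→0, w3:1→0, w1:1→0
  (2Δ to stable)
t=3 Δ0: clk=1 w2=0 w0=0 w3=0 w1=0
  Δ1: clk:1→0
  (1Δ to stable)
t=4 Δ0: clk=0 w2=0 w0=0 w3=0 w1=0
  Δ1: clk:0→1
  Δ2: w3:0→1
  Δ3: w0:0→1
  (3Δ to stable)
t=5 Δ0: clk=1 w2=0 w0=1 w3=1 w1=0
  Δ1: clk:1→0, w2:0→1
  Δ2: w0:1→0, w1:0→1
  Δ3: w0:0→1
  (3Δ to stable)
t=6 Δ0: clk=0 w2=1 w0=1 w3=1 w1=1
  Δ1: clk:0→1, w2:1→0
  Δ2: w0:1→0, w3:1→0, w1:1→0
  (2Δ to stable)

3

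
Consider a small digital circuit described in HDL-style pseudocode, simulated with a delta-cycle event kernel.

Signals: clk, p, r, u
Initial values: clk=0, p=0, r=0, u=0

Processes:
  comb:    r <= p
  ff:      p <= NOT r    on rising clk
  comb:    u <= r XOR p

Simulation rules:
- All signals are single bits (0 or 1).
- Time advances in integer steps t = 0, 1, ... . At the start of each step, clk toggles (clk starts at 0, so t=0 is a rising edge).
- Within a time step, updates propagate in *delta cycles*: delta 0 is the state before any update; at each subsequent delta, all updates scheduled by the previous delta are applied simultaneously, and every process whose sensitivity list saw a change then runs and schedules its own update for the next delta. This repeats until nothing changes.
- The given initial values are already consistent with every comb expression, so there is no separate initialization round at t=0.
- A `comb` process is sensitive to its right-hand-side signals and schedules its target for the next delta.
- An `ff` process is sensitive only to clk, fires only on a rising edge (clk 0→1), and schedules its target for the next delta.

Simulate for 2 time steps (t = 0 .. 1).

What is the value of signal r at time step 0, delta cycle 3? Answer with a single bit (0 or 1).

1

t=0 Δ0: r=0 u=0 clk=0 p=0
  Δ1: clk:0→1
  Δ2: p:0→1
  Δ3: r:0→1, u:0→1
  Δ4: u:1→0
  (4Δ to stable)
t=1 Δ0: r=1 u=0 clk=1 p=1
  Δ1: clk:1→0
  (1Δ to stable)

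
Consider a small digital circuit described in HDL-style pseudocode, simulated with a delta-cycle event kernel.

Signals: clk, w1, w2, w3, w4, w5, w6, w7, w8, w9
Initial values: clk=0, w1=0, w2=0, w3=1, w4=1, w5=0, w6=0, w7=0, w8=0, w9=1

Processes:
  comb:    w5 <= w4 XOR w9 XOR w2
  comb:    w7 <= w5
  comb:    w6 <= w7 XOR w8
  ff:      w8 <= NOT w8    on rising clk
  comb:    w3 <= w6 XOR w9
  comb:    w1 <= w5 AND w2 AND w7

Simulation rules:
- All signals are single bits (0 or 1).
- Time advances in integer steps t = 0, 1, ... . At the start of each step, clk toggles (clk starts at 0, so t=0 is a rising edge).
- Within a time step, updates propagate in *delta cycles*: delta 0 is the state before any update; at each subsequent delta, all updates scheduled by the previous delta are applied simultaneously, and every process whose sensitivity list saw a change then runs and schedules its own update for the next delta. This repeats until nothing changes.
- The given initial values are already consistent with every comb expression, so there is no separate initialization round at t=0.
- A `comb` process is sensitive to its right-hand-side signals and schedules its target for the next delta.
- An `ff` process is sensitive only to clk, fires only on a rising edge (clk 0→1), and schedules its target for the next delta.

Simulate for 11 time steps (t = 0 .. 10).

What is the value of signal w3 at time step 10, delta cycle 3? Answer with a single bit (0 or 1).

0

[bits: w3,w4,w7,w1,w9,w5,w2,w8,clk,w6]
t=0: Δ0=1100100000 Δ1=1100100010 Δ2=1100100110 Δ3=1100100111 Δ4=0100100111 | 4Δ
t=1: Δ0=0100100111 Δ1=0100100101 | 1Δ
t=2: Δ0=0100100101 Δ1=0100100111 Δ2=0100100011 Δ3=0100100010 Δ4=1100100010 | 4Δ
t=3: Δ0=1100100010 Δ1=1100100000 | 1Δ
t=4: Δ0=1100100000 Δ1=1100100010 Δ2=1100100110 Δ3=1100100111 Δ4=0100100111 | 4Δ
t=5: Δ0=0100100111 Δ1=0100100101 | 1Δ
t=6: Δ0=0100100101 Δ1=0100100111 Δ2=0100100011 Δ3=0100100010 Δ4=1100100010 | 4Δ
t=7: Δ0=1100100010 Δ1=1100100000 | 1Δ
t=8: Δ0=1100100000 Δ1=1100100010 Δ2=1100100110 Δ3=1100100111 Δ4=0100100111 | 4Δ
t=9: Δ0=0100100111 Δ1=0100100101 | 1Δ
t=10: Δ0=0100100101 Δ1=0100100111 Δ2=0100100011 Δ3=0100100010 Δ4=1100100010 | 4Δ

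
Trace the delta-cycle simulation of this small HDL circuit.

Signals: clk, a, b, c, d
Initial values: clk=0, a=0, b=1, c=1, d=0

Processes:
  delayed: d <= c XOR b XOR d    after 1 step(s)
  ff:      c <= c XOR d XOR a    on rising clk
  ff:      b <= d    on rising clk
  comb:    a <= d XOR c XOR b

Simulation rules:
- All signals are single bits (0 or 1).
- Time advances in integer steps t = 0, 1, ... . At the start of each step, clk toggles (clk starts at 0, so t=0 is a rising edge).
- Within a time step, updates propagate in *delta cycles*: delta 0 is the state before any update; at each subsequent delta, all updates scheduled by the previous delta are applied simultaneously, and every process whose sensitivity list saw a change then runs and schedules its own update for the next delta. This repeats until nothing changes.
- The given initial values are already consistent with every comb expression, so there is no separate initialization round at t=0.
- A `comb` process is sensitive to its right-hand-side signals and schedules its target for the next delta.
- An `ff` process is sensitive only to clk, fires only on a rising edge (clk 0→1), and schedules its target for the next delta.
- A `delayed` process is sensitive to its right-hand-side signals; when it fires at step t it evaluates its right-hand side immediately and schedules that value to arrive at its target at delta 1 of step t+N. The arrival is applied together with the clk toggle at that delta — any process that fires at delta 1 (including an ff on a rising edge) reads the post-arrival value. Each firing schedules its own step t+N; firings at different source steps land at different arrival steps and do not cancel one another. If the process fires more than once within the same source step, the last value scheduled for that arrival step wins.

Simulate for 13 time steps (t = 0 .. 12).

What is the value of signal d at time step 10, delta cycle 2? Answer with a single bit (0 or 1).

t=0 Δ0: d=0 a=0 clk=0 b=1 c=1
  Δ1: clk:0→1
  Δ2: b:1→0
  Δ3: a:0→1
  (3Δ to stable)
t=1 Δ0: d=0 a=1 clk=1 b=0 c=1
  Δ1: d:0→1, clk:1→0
  Δ2: a:1→0
  (2Δ to stable)
t=2 Δ0: d=1 a=0 clk=0 b=0 c=1
  Δ1: d:1→0, clk:0→1
  Δ2: a:0→1
  (2Δ to stable)
t=3 Δ0: d=0 a=1 clk=1 b=0 c=1
  Δ1: d:0→1, clk:1→0
  Δ2: a:1→0
  (2Δ to stable)
t=4 Δ0: d=1 a=0 clk=0 b=0 c=1
  Δ1: d:1→0, clk:0→1
  Δ2: a:0→1
  (2Δ to stable)
t=5 Δ0: d=0 a=1 clk=1 b=0 c=1
  Δ1: d:0→1, clk:1→0
  Δ2: a:1→0
  (2Δ to stable)
t=6 Δ0: d=1 a=0 clk=0 b=0 c=1
  Δ1: d:1→0, clk:0→1
  Δ2: a:0→1
  (2Δ to stable)
t=7 Δ0: d=0 a=1 clk=1 b=0 c=1
  Δ1: d:0→1, clk:1→0
  Δ2: a:1→0
  (2Δ to stable)
t=8 Δ0: d=1 a=0 clk=0 b=0 c=1
  Δ1: d:1→0, clk:0→1
  Δ2: a:0→1
  (2Δ to stable)
t=9 Δ0: d=0 a=1 clk=1 b=0 c=1
  Δ1: d:0→1, clk:1→0
  Δ2: a:1→0
  (2Δ to stable)
t=10 Δ0: d=1 a=0 clk=0 b=0 c=1
  Δ1: d:1→0, clk:0→1
  Δ2: a:0→1
  (2Δ to stable)
t=11 Δ0: d=0 a=1 clk=1 b=0 c=1
  Δ1: d:0→1, clk:1→0
  Δ2: a:1→0
  (2Δ to stable)
t=12 Δ0: d=1 a=0 clk=0 b=0 c=1
  Δ1: d:1→0, clk:0→1
  Δ2: a:0→1
  (2Δ to stable)

0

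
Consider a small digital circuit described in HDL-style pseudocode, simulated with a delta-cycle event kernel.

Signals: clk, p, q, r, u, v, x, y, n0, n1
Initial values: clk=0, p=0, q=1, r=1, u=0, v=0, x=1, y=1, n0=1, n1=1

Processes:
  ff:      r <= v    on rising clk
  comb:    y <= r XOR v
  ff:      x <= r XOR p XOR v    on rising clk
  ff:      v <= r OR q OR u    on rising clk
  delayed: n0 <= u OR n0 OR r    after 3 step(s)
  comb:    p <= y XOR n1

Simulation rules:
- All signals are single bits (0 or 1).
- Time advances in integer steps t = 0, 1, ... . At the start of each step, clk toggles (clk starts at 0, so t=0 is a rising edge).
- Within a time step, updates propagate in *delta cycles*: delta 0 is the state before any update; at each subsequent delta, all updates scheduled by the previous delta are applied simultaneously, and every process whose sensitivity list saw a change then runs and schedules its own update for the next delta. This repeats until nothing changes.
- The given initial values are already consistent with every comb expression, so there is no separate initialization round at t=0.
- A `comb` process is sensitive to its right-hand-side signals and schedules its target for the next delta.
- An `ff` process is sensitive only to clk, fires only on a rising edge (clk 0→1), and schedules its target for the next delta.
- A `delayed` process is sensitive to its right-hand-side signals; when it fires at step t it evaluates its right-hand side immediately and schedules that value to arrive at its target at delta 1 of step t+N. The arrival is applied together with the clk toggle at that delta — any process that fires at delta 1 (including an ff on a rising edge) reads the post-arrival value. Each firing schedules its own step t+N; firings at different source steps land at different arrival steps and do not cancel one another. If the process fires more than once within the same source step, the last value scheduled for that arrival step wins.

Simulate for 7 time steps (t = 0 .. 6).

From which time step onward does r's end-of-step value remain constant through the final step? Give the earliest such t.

t=0 Δ0: n0=1 p=0 n1=1 y=1 u=0 v=0 r=1 q=1 x=1 clk=0
  Δ1: clk:0→1
  Δ2: v:0→1, r:1→0
  (2Δ to stable)
t=1 Δ0: n0=1 p=0 n1=1 y=1 u=0 v=1 r=0 q=1 x=1 clk=1
  Δ1: clk:1→0
  (1Δ to stable)
t=2 Δ0: n0=1 p=0 n1=1 y=1 u=0 v=1 r=0 q=1 x=1 clk=0
  Δ1: clk:0→1
  Δ2: r:0→1
  Δ3: y:1→0
  Δ4: p:0→1
  (4Δ to stable)
t=3 Δ0: n0=1 p=1 n1=1 y=0 u=0 v=1 r=1 q=1 x=1 clk=1
  Δ1: clk:1→0
  (1Δ to stable)
t=4 Δ0: n0=1 p=1 n1=1 y=0 u=0 v=1 r=1 q=1 x=1 clk=0
  Δ1: clk:0→1
  (1Δ to stable)
t=5 Δ0: n0=1 p=1 n1=1 y=0 u=0 v=1 r=1 q=1 x=1 clk=1
  Δ1: clk:1→0
  (1Δ to stable)
t=6 Δ0: n0=1 p=1 n1=1 y=0 u=0 v=1 r=1 q=1 x=1 clk=0
  Δ1: clk:0→1
  (1Δ to stable)

2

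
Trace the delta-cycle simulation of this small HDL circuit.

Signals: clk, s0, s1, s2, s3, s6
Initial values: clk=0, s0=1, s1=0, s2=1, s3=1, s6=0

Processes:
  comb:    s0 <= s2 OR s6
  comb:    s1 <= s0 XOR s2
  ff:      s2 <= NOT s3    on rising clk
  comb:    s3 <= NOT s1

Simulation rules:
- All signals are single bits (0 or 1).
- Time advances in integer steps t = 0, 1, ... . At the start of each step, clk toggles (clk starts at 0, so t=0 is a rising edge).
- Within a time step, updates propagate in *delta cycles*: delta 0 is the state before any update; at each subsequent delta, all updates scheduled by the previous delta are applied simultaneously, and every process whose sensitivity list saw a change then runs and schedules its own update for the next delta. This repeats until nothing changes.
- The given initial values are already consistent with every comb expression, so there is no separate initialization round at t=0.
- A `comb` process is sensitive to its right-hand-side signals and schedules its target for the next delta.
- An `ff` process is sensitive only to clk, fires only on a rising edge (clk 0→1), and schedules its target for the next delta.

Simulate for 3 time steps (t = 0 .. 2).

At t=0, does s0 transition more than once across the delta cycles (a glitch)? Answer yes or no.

no

t=0 Δ0: s2=1 s3=1 clk=0 s0=1 s1=0 s6=0
  Δ1: clk:0→1
  Δ2: s2:1→0
  Δ3: s0:1→0, s1:0→1
  Δ4: s3:1→0, s1:1→0
  Δ5: s3:0→1
  (5Δ to stable)
t=1 Δ0: s2=0 s3=1 clk=1 s0=0 s1=0 s6=0
  Δ1: clk:1→0
  (1Δ to stable)
t=2 Δ0: s2=0 s3=1 clk=0 s0=0 s1=0 s6=0
  Δ1: clk:0→1
  (1Δ to stable)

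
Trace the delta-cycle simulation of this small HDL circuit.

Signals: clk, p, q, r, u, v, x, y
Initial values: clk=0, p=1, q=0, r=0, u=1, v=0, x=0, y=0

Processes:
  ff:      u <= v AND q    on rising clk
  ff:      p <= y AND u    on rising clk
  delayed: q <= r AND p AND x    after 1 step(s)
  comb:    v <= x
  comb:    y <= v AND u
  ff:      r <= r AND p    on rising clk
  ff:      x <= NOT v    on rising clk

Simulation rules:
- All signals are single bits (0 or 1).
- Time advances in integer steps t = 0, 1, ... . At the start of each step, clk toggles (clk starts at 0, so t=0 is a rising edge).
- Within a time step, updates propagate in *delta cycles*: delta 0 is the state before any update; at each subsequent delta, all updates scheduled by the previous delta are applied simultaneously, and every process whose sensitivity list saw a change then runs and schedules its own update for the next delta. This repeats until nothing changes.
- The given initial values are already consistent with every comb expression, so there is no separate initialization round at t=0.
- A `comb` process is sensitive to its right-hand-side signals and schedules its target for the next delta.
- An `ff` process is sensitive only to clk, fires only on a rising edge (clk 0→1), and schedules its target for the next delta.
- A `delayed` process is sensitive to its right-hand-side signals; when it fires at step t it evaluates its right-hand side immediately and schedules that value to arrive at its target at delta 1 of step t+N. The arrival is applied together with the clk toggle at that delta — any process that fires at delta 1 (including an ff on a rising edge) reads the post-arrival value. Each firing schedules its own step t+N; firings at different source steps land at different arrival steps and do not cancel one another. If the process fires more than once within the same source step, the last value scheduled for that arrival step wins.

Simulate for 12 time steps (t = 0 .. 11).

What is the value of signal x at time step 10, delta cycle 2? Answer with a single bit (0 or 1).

0

[bits: r,x,p,q,clk,u,y,v]
t=0: Δ0=00100100 Δ1=00101100 Δ2=01001000 Δ3=01001001 | 3Δ
t=1: Δ0=01001001 Δ1=01000001 | 1Δ
t=2: Δ0=01000001 Δ1=01001001 Δ2=00001001 Δ3=00001000 | 3Δ
t=3: Δ0=00001000 Δ1=00000000 | 1Δ
t=4: Δ0=00000000 Δ1=00001000 Δ2=01001000 Δ3=01001001 | 3Δ
t=5: Δ0=01001001 Δ1=01000001 | 1Δ
t=6: Δ0=01000001 Δ1=01001001 Δ2=00001001 Δ3=00001000 | 3Δ
t=7: Δ0=00001000 Δ1=00000000 | 1Δ
t=8: Δ0=00000000 Δ1=00001000 Δ2=01001000 Δ3=01001001 | 3Δ
t=9: Δ0=01001001 Δ1=01000001 | 1Δ
t=10: Δ0=01000001 Δ1=01001001 Δ2=00001001 Δ3=00001000 | 3Δ
t=11: Δ0=00001000 Δ1=00000000 | 1Δ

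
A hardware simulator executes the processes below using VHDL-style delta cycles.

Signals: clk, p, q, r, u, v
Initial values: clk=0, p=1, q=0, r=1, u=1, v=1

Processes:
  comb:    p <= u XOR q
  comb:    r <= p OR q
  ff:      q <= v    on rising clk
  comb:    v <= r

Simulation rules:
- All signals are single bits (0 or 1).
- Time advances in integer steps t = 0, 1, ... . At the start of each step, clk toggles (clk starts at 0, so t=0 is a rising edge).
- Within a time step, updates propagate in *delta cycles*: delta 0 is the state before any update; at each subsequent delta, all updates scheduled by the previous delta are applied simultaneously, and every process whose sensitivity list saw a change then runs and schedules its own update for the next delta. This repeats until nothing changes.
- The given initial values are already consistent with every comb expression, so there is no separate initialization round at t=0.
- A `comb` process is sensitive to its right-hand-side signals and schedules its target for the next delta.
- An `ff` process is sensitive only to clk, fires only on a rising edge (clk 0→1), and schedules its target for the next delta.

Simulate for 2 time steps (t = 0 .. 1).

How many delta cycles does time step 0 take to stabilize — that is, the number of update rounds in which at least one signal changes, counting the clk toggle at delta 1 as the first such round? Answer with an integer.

[bits: r,p,v,u,clk,q]
t=0: Δ0=111100 Δ1=111110 Δ2=111111 Δ3=101111 | 3Δ
t=1: Δ0=101111 Δ1=101101 | 1Δ

3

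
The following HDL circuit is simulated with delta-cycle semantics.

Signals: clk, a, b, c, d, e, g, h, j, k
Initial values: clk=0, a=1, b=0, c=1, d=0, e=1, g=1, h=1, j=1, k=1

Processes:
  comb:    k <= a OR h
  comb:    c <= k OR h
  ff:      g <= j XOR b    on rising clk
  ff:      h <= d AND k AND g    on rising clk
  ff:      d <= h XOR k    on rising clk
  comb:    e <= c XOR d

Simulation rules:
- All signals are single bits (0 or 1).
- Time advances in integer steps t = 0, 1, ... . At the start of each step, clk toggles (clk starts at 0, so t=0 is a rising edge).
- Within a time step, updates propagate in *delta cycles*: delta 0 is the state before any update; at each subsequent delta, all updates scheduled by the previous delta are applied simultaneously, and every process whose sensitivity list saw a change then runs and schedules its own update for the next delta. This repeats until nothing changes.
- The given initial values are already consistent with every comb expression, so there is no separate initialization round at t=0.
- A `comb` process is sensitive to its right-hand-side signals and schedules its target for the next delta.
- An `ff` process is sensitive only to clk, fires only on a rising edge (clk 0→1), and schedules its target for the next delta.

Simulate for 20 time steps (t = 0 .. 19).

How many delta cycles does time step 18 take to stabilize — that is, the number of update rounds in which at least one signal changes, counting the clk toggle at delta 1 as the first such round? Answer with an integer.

3

t0.Δ0 h=1 b=0 e=1 g=1 k=1 clk=0 c=1 a=1 d=0 j=1
t0.Δ1 h=1 b=0 e=1 g=1 k=1 clk=1 c=1 a=1 d=0 j=1
t0.Δ2 h=0 b=0 e=1 g=1 k=1 clk=1 c=1 a=1 d=0 j=1
t1.Δ0 h=0 b=0 e=1 g=1 k=1 clk=1 c=1 a=1 d=0 j=1
t1.Δ1 h=0 b=0 e=1 g=1 k=1 clk=0 c=1 a=1 d=0 j=1
t2.Δ0 h=0 b=0 e=1 g=1 k=1 clk=0 c=1 a=1 d=0 j=1
t2.Δ1 h=0 b=0 e=1 g=1 k=1 clk=1 c=1 a=1 d=0 j=1
t2.Δ2 h=0 b=0 e=1 g=1 k=1 clk=1 c=1 a=1 d=1 j=1
t2.Δ3 h=0 b=0 e=0 g=1 k=1 clk=1 c=1 a=1 d=1 j=1
t3.Δ0 h=0 b=0 e=0 g=1 k=1 clk=1 c=1 a=1 d=1 j=1
t3.Δ1 h=0 b=0 e=0 g=1 k=1 clk=0 c=1 a=1 d=1 j=1
t4.Δ0 h=0 b=0 e=0 g=1 k=1 clk=0 c=1 a=1 d=1 j=1
t4.Δ1 h=0 b=0 e=0 g=1 k=1 clk=1 c=1 a=1 d=1 j=1
t4.Δ2 h=1 b=0 e=0 g=1 k=1 clk=1 c=1 a=1 d=1 j=1
t5.Δ0 h=1 b=0 e=0 g=1 k=1 clk=1 c=1 a=1 d=1 j=1
t5.Δ1 h=1 b=0 e=0 g=1 k=1 clk=0 c=1 a=1 d=1 j=1
t6.Δ0 h=1 b=0 e=0 g=1 k=1 clk=0 c=1 a=1 d=1 j=1
t6.Δ1 h=1 b=0 e=0 g=1 k=1 clk=1 c=1 a=1 d=1 j=1
t6.Δ2 h=1 b=0 e=0 g=1 k=1 clk=1 c=1 a=1 d=0 j=1
t6.Δ3 h=1 b=0 e=1 g=1 k=1 clk=1 c=1 a=1 d=0 j=1
t7.Δ0 h=1 b=0 e=1 g=1 k=1 clk=1 c=1 a=1 d=0 j=1
t7.Δ1 h=1 b=0 e=1 g=1 k=1 clk=0 c=1 a=1 d=0 j=1
t8.Δ0 h=1 b=0 e=1 g=1 k=1 clk=0 c=1 a=1 d=0 j=1
t8.Δ1 h=1 b=0 e=1 g=1 k=1 clk=1 c=1 a=1 d=0 j=1
t8.Δ2 h=0 b=0 e=1 g=1 k=1 clk=1 c=1 a=1 d=0 j=1
t9.Δ0 h=0 b=0 e=1 g=1 k=1 clk=1 c=1 a=1 d=0 j=1
t9.Δ1 h=0 b=0 e=1 g=1 k=1 clk=0 c=1 a=1 d=0 j=1
t10.Δ0 h=0 b=0 e=1 g=1 k=1 clk=0 c=1 a=1 d=0 j=1
t10.Δ1 h=0 b=0 e=1 g=1 k=1 clk=1 c=1 a=1 d=0 j=1
t10.Δ2 h=0 b=0 e=1 g=1 k=1 clk=1 c=1 a=1 d=1 j=1
t10.Δ3 h=0 b=0 e=0 g=1 k=1 clk=1 c=1 a=1 d=1 j=1
t11.Δ0 h=0 b=0 e=0 g=1 k=1 clk=1 c=1 a=1 d=1 j=1
t11.Δ1 h=0 b=0 e=0 g=1 k=1 clk=0 c=1 a=1 d=1 j=1
t12.Δ0 h=0 b=0 e=0 g=1 k=1 clk=0 c=1 a=1 d=1 j=1
t12.Δ1 h=0 b=0 e=0 g=1 k=1 clk=1 c=1 a=1 d=1 j=1
t12.Δ2 h=1 b=0 e=0 g=1 k=1 clk=1 c=1 a=1 d=1 j=1
t13.Δ0 h=1 b=0 e=0 g=1 k=1 clk=1 c=1 a=1 d=1 j=1
t13.Δ1 h=1 b=0 e=0 g=1 k=1 clk=0 c=1 a=1 d=1 j=1
t14.Δ0 h=1 b=0 e=0 g=1 k=1 clk=0 c=1 a=1 d=1 j=1
t14.Δ1 h=1 b=0 e=0 g=1 k=1 clk=1 c=1 a=1 d=1 j=1
t14.Δ2 h=1 b=0 e=0 g=1 k=1 clk=1 c=1 a=1 d=0 j=1
t14.Δ3 h=1 b=0 e=1 g=1 k=1 clk=1 c=1 a=1 d=0 j=1
t15.Δ0 h=1 b=0 e=1 g=1 k=1 clk=1 c=1 a=1 d=0 j=1
t15.Δ1 h=1 b=0 e=1 g=1 k=1 clk=0 c=1 a=1 d=0 j=1
t16.Δ0 h=1 b=0 e=1 g=1 k=1 clk=0 c=1 a=1 d=0 j=1
t16.Δ1 h=1 b=0 e=1 g=1 k=1 clk=1 c=1 a=1 d=0 j=1
t16.Δ2 h=0 b=0 e=1 g=1 k=1 clk=1 c=1 a=1 d=0 j=1
t17.Δ0 h=0 b=0 e=1 g=1 k=1 clk=1 c=1 a=1 d=0 j=1
t17.Δ1 h=0 b=0 e=1 g=1 k=1 clk=0 c=1 a=1 d=0 j=1
t18.Δ0 h=0 b=0 e=1 g=1 k=1 clk=0 c=1 a=1 d=0 j=1
t18.Δ1 h=0 b=0 e=1 g=1 k=1 clk=1 c=1 a=1 d=0 j=1
t18.Δ2 h=0 b=0 e=1 g=1 k=1 clk=1 c=1 a=1 d=1 j=1
t18.Δ3 h=0 b=0 e=0 g=1 k=1 clk=1 c=1 a=1 d=1 j=1
t19.Δ0 h=0 b=0 e=0 g=1 k=1 clk=1 c=1 a=1 d=1 j=1
t19.Δ1 h=0 b=0 e=0 g=1 k=1 clk=0 c=1 a=1 d=1 j=1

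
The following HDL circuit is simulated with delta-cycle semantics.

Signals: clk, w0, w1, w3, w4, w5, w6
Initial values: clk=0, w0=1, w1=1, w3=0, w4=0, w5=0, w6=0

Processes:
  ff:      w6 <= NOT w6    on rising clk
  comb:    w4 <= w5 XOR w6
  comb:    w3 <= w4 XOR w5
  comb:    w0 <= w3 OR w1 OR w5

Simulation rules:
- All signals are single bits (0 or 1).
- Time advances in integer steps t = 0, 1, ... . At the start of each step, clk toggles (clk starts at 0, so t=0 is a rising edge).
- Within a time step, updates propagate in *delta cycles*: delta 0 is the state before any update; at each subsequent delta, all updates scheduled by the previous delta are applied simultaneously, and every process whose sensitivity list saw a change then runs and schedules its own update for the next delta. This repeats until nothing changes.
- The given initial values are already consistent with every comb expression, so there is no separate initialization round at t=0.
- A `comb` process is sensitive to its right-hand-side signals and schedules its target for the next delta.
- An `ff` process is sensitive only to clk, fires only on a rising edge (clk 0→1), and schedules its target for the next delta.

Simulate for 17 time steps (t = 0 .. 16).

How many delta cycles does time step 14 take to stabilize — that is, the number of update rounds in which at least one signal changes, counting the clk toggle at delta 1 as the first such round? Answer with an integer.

[bits: w1,w0,clk,w6,w5,w3,w4]
t=0: Δ0=1100000 Δ1=1110000 Δ2=1111000 Δ3=1111001 Δ4=1111011 | 4Δ
t=1: Δ0=1111011 Δ1=1101011 | 1Δ
t=2: Δ0=1101011 Δ1=1111011 Δ2=1110011 Δ3=1110010 Δ4=1110000 | 4Δ
t=3: Δ0=1110000 Δ1=1100000 | 1Δ
t=4: Δ0=1100000 Δ1=1110000 Δ2=1111000 Δ3=1111001 Δ4=1111011 | 4Δ
t=5: Δ0=1111011 Δ1=1101011 | 1Δ
t=6: Δ0=1101011 Δ1=1111011 Δ2=1110011 Δ3=1110010 Δ4=1110000 | 4Δ
t=7: Δ0=1110000 Δ1=1100000 | 1Δ
t=8: Δ0=1100000 Δ1=1110000 Δ2=1111000 Δ3=1111001 Δ4=1111011 | 4Δ
t=9: Δ0=1111011 Δ1=1101011 | 1Δ
t=10: Δ0=1101011 Δ1=1111011 Δ2=1110011 Δ3=1110010 Δ4=1110000 | 4Δ
t=11: Δ0=1110000 Δ1=1100000 | 1Δ
t=12: Δ0=1100000 Δ1=1110000 Δ2=1111000 Δ3=1111001 Δ4=1111011 | 4Δ
t=13: Δ0=1111011 Δ1=1101011 | 1Δ
t=14: Δ0=1101011 Δ1=1111011 Δ2=1110011 Δ3=1110010 Δ4=1110000 | 4Δ
t=15: Δ0=1110000 Δ1=1100000 | 1Δ
t=16: Δ0=1100000 Δ1=1110000 Δ2=1111000 Δ3=1111001 Δ4=1111011 | 4Δ

4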